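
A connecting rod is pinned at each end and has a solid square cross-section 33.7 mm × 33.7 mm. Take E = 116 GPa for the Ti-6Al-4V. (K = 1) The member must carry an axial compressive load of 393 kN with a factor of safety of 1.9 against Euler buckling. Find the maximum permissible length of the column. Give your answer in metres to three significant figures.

I = a⁴/12 = 33.7⁴/12 = 1.075×10^5 mm⁴
I = 1.075×10^-7 m⁴
Required critical load P_cr = n·P = 1.9 × 393 = 746.7 kN = 7.467×10^5 N
From P_cr = π²EI/(K·L)²:  L = (1/K)·√(π²EI/P_cr) = (1/1)·√(π²×1.16×10^11×1.075×10^-7/7.467×10^5)
L = 0.406 m

L_max ≈ 0.406 m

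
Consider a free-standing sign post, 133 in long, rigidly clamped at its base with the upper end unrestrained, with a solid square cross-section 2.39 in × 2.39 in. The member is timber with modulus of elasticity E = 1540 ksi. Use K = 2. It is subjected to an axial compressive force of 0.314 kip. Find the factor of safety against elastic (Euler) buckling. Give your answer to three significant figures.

I = a⁴/12 = 2.39⁴/12 = 2.719 in⁴
Effective length L_e = K·L = 2 × 133 = 266.0 in
P_cr = π²EI / L_e² = π² × 1540×10³ × 2.719 / 266.0² = 584.1 lb
Factor of safety n = P_cr / P = 0.58407 / 0.314 = 1.86

n ≈ 1.86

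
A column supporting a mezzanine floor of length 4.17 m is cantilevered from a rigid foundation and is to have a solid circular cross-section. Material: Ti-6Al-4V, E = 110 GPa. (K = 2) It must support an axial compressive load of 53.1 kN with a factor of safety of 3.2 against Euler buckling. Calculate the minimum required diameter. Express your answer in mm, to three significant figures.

Required P_cr = n·P = 3.2 × 53.1 = 169.9 kN
L_e = K·L = 2 × 4.17 = 8.340 m
Required I = P_cr·L_e²/(π²E) = 1.699×10^5 × 8.340² / (π² × 1.10×10^11) = 1.089×10^-5 m⁴
I_req = 1.089×10^7 mm⁴
Solid circle: I = πd⁴/64  ⇒  d = (64I/π)^(1/4) = (64×1.089×10^7/π)^(1/4) = 122 mm

d ≈ 122 mm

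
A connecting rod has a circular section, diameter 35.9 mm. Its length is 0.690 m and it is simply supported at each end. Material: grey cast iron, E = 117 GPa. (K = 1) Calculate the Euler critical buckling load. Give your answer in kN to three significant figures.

P_cr ≈ 198 kN

I = πd⁴/64 = π×35.9⁴/64 = 8.154×10^4 mm⁴
I = 8.154×10^4 mm⁴ = 8.154×10^-8 m⁴
Effective length L_e = K·L = 1 × 0.690 = 0.6900 m
P_cr = π²EI / L_e² = π² × 117×10⁹ × 8.154×10^-8 / 0.6900² = 1.978×10^5 N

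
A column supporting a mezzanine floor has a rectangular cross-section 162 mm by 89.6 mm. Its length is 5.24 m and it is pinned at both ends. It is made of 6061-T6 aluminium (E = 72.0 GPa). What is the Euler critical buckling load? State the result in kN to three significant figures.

Buckling occurs about the weak axis: I_min = h·b³/12 with b = 89.6 mm (the shorter side).
I_min = 162×89.6³/12 = 9.711×10^6 mm⁴
I = 9.711×10^6 mm⁴ = 9.711×10^-6 m⁴
Effective length L_e = K·L = 1 × 5.24 = 5.240 m
P_cr = π²EI / L_e² = π² × 72.0×10⁹ × 9.711×10^-6 / 5.240² = 2.513×10^5 N

P_cr ≈ 251 kN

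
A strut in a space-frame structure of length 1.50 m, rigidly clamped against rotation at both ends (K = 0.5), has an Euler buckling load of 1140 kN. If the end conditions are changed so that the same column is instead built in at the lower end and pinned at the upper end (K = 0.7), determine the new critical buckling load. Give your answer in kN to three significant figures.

P_cr ≈ 582 kN

P_cr ∝ 1/K², so P_cr,new = P_cr,old × (K_old/K_new)² = 1140 × (0.5/0.7)²
= 1140 × 0.5102 = 582 kN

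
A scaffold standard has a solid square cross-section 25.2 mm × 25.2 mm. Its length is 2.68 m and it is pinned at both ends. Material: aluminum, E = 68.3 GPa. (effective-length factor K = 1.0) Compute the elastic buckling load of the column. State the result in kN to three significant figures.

P_cr ≈ 3.15 kN

I = a⁴/12 = 25.2⁴/12 = 3.361×10^4 mm⁴
I = 3.361×10^4 mm⁴ = 3.361×10^-8 m⁴
Effective length L_e = K·L = 1 × 2.68 = 2.680 m
P_cr = π²EI / L_e² = π² × 68.3×10⁹ × 3.361×10^-8 / 2.680² = 3.154×10^3 N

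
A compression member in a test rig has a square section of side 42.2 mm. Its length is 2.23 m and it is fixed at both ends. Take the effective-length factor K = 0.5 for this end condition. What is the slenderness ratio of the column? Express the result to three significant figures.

λ ≈ 91.5

I = a⁴/12 = 42.2⁴/12 = 2.643×10^5 mm⁴
A = 1.781×10^3 mm²;  r_min = √(I/A) = √(2.643×10^5/1.781×10^3) = 12.18 mm
L_e = K·L = 0.5 × 2.23 m = 1.115 m = 1115.0 mm
λ = L_e / r_min = 1115.0 / 12.18 = 91.5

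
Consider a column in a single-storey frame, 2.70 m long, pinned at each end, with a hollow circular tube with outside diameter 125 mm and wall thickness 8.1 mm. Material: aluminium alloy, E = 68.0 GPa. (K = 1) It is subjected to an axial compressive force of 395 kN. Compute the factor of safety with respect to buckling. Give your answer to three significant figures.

n ≈ 1.19

Inner diameter d_i = 125 − 2×8.1 = 108.8 mm
I = π(d_o⁴ − d_i⁴)/64 = π(125⁴ − 108.8⁴)/64 = 5.106×10^6 mm⁴
I = 5.106×10^6 mm⁴ = 5.106×10^-6 m⁴
Effective length L_e = K·L = 1 × 2.70 = 2.700 m
P_cr = π²EI / L_e² = π² × 68.0×10⁹ × 5.106×10^-6 / 2.700² = 4.701×10^5 N
Factor of safety n = P_cr / P = 470.06 / 395 = 1.19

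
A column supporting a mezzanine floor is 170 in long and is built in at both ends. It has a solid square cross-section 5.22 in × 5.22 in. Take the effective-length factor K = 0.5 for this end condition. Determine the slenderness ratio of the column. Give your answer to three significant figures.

For a square r = a/√12 = 5.22/√12 = 1.507 in
L_e = K·L = 0.5 × 170 = 85.00 in
λ = L_e / r_min = 85.000 / 1.507 = 56.4

λ ≈ 56.4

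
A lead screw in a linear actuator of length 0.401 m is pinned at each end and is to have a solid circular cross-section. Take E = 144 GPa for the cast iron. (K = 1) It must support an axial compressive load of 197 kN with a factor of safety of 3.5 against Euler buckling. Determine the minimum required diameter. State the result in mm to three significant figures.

Required P_cr = n·P = 3.5 × 197 = 689.5 kN
L_e = K·L = 1 × 0.401 = 0.4010 m
Required I = P_cr·L_e²/(π²E) = 6.895×10^5 × 0.4010² / (π² × 1.44×10^11) = 7.801×10^-8 m⁴
I_req = 7.801×10^4 mm⁴
Solid circle: I = πd⁴/64  ⇒  d = (64I/π)^(1/4) = (64×7.801×10^4/π)^(1/4) = 35.5 mm

d ≈ 35.5 mm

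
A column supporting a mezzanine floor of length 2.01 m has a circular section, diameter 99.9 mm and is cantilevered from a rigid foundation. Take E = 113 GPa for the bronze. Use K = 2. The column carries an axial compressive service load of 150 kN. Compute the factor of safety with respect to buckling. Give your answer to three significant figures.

n ≈ 2.25

I = πd⁴/64 = π×99.9⁴/64 = 4.889×10^6 mm⁴
I = 4.889×10^6 mm⁴ = 4.889×10^-6 m⁴
Effective length L_e = K·L = 2 × 2.01 = 4.020 m
P_cr = π²EI / L_e² = π² × 113×10⁹ × 4.889×10^-6 / 4.020² = 3.374×10^5 N
Factor of safety n = P_cr / P = 337.41 / 150 = 2.25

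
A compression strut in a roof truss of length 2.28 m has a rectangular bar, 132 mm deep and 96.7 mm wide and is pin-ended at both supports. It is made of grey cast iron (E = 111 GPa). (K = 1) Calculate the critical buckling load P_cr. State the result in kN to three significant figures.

Buckling occurs about the weak axis: I_min = h·b³/12 with b = 96.7 mm (the shorter side).
I_min = 132×96.7³/12 = 9.947×10^6 mm⁴
I = 9.947×10^6 mm⁴ = 9.947×10^-6 m⁴
Effective length L_e = K·L = 1 × 2.28 = 2.280 m
P_cr = π²EI / L_e² = π² × 111×10⁹ × 9.947×10^-6 / 2.280² = 2.096×10^6 N

P_cr ≈ 2100 kN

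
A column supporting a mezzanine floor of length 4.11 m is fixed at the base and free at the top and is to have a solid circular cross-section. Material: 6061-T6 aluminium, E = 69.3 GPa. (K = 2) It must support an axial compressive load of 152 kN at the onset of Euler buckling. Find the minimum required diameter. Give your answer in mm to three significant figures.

d ≈ 132 mm

L_e = K·L = 2 × 4.11 = 8.220 m
Required I = P_cr·L_e²/(π²E) = 1.520×10^5 × 8.220² / (π² × 6.93×10^10) = 1.502×10^-5 m⁴
I_req = 1.502×10^7 mm⁴
Solid circle: I = πd⁴/64  ⇒  d = (64I/π)^(1/4) = (64×1.502×10^7/π)^(1/4) = 132 mm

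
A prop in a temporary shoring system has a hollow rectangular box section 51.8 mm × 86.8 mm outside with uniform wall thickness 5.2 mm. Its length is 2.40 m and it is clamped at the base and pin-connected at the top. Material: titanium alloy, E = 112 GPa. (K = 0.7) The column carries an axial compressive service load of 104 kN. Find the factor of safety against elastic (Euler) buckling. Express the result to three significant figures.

n ≈ 2.08

Inner dimensions: h_i = 86.8 − 2×5.2 = 76.40 mm, b_i = 51.8 − 2×5.2 = 41.40 mm
Weak-axis I_min = (h_o·b_o³ − h_i·b_i³)/12 with b_o = 51.8, b_i = 41.40 mm (shorter outer/inner sides).
I_min = (86.8×51.8³ − 76.40×41.40³)/12 = 5.536×10^5 mm⁴
I = 5.536×10^5 mm⁴ = 5.536×10^-7 m⁴
Effective length L_e = K·L = 0.7 × 2.40 = 1.680 m
P_cr = π²EI / L_e² = π² × 112×10⁹ × 5.536×10^-7 / 1.680² = 2.168×10^5 N
Factor of safety n = P_cr / P = 216.82 / 104 = 2.08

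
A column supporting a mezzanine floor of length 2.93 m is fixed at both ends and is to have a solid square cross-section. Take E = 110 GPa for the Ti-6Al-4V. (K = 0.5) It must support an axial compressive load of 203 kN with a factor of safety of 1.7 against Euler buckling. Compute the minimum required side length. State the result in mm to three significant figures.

Required P_cr = n·P = 1.7 × 203 = 345.1 kN
L_e = K·L = 0.5 × 2.93 = 1.465 m
Required I = P_cr·L_e²/(π²E) = 3.451×10^5 × 1.465² / (π² × 1.10×10^11) = 6.822×10^-7 m⁴
I_req = 6.822×10^5 mm⁴
Solid square: I = a⁴/12  ⇒  a = (12I)^(1/4) = (12×6.822×10^5)^(1/4) = 53.5 mm

a ≈ 53.5 mm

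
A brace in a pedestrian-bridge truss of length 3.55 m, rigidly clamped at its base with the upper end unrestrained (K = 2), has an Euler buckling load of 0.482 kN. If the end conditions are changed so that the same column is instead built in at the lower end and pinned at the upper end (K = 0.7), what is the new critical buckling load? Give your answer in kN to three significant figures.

P_cr ≈ 3.93 kN

P_cr ∝ 1/K², so P_cr,new = P_cr,old × (K_old/K_new)² = 0.482 × (2/0.7)²
= 0.482 × 8.163 = 3.93 kN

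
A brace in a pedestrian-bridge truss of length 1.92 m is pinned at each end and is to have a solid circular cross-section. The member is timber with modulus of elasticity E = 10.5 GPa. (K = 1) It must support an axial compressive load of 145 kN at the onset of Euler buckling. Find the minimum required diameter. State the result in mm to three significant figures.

d ≈ 101 mm

L_e = K·L = 1 × 1.92 = 1.920 m
Required I = P_cr·L_e²/(π²E) = 1.450×10^5 × 1.920² / (π² × 1.05×10^10) = 5.158×10^-6 m⁴
I_req = 5.158×10^6 mm⁴
Solid circle: I = πd⁴/64  ⇒  d = (64I/π)^(1/4) = (64×5.158×10^6/π)^(1/4) = 101 mm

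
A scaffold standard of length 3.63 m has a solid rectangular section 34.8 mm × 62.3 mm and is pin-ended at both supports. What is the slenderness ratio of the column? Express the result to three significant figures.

Buckling occurs about the weak axis: I_min = h·b³/12 with b = 34.8 mm (the shorter side).
I_min = 62.3×34.8³/12 = 2.188×10^5 mm⁴
A = 2.168×10^3 mm²;  r_min = √(I/A) = √(2.188×10^5/2.168×10^3) = 10.05 mm
L_e = K·L = 1 × 3.63 m = 3.630 m = 3630.0 mm
λ = L_e / r_min = 3630.0 / 10.05 = 361

λ ≈ 361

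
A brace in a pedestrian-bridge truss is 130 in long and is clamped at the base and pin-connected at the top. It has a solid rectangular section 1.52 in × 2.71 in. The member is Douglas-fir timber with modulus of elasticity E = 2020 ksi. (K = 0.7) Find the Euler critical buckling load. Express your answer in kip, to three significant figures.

Buckling occurs about the weak axis: I_min = h·b³/12 with b = 1.52 in (the shorter side).
I_min = 2.71×1.52³/12 = 0.7931 in⁴
Effective length L_e = K·L = 0.7 × 130 = 91.00 in
P_cr = π²EI / L_e² = π² × 2020×10³ × 0.7931 / 91.00² = 1.909×10^3 lb

P_cr ≈ 1.91 kip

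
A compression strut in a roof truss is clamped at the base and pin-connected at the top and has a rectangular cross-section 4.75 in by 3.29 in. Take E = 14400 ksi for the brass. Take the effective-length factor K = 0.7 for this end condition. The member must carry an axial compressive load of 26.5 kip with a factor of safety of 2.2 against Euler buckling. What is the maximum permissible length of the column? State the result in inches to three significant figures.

Buckling occurs about the weak axis: I_min = h·b³/12 with b = 3.29 in (the shorter side).
I_min = 4.75×3.29³/12 = 14.10 in⁴
Required critical load P_cr = n·P = 2.2 × 26.5 = 58.30 kip = 5.830×10^4 lb
From P_cr = π²EI/(K·L)²:  L = (1/K)·√(π²EI/P_cr) = (1/0.7)·√(π²×1.44×10^7×14.10/5.830×10^4)
L = 265 in

L_max ≈ 265 in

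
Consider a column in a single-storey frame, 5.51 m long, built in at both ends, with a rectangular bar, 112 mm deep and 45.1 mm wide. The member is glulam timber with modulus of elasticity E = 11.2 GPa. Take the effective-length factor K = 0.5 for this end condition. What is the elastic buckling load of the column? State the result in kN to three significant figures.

P_cr ≈ 12.5 kN

Buckling occurs about the weak axis: I_min = h·b³/12 with b = 45.1 mm (the shorter side).
I_min = 112×45.1³/12 = 8.562×10^5 mm⁴
I = 8.562×10^5 mm⁴ = 8.562×10^-7 m⁴
Effective length L_e = K·L = 0.5 × 5.51 = 2.755 m
P_cr = π²EI / L_e² = π² × 11.2×10⁹ × 8.562×10^-7 / 2.755² = 1.247×10^4 N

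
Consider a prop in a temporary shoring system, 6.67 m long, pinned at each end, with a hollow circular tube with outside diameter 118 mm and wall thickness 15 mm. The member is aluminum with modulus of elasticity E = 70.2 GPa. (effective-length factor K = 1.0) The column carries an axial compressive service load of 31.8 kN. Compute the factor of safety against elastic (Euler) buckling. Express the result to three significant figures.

n ≈ 3.22

Inner diameter d_i = 118 − 2×15 = 88.00 mm
I = π(d_o⁴ − d_i⁴)/64 = π(118⁴ − 88.00⁴)/64 = 6.573×10^6 mm⁴
I = 6.573×10^6 mm⁴ = 6.573×10^-6 m⁴
Effective length L_e = K·L = 1 × 6.67 = 6.670 m
P_cr = π²EI / L_e² = π² × 70.2×10⁹ × 6.573×10^-6 / 6.670² = 1.024×10^5 N
Factor of safety n = P_cr / P = 102.37 / 31.8 = 3.22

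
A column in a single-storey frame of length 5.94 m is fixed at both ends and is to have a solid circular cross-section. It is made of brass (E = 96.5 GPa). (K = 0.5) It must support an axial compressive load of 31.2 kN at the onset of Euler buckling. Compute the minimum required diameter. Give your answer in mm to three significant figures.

L_e = K·L = 0.5 × 5.94 = 2.970 m
Required I = P_cr·L_e²/(π²E) = 3.120×10^4 × 2.970² / (π² × 9.65×10^10) = 2.890×10^-7 m⁴
I_req = 2.890×10^5 mm⁴
Solid circle: I = πd⁴/64  ⇒  d = (64I/π)^(1/4) = (64×2.890×10^5/π)^(1/4) = 49.3 mm

d ≈ 49.3 mm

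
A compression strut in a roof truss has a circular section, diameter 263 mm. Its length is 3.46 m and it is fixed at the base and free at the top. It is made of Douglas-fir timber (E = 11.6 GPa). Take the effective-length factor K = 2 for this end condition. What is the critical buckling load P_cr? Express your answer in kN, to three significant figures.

P_cr ≈ 561 kN

I = πd⁴/64 = π×263⁴/64 = 2.349×10^8 mm⁴
I = 2.349×10^8 mm⁴ = 2.349×10^-4 m⁴
Effective length L_e = K·L = 2 × 3.46 = 6.920 m
P_cr = π²EI / L_e² = π² × 11.6×10⁹ × 2.349×10^-4 / 6.920² = 5.615×10^5 N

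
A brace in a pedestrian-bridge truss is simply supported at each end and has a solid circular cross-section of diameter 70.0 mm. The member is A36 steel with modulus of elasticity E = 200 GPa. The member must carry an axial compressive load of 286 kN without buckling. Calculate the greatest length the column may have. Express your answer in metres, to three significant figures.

I = πd⁴/64 = π×70.0⁴/64 = 1.179×10^6 mm⁴
I = 1.179×10^-6 m⁴
At the buckling limit P_cr = P = 2.860×10^5 N
From P_cr = π²EI/(K·L)²:  L = (1/K)·√(π²EI/P_cr) = (1/1)·√(π²×2.00×10^11×1.179×10^-6/2.860×10^5)
L = 2.85 m

L_max ≈ 2.85 m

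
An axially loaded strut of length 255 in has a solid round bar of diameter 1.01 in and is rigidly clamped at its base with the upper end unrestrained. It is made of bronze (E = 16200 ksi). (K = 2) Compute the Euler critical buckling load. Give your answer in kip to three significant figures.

I = πd⁴/64 = π×1.01⁴/64 = 5.108×10^-2 in⁴
Effective length L_e = K·L = 2 × 255 = 510.0 in
P_cr = π²EI / L_e² = π² × 16200×10³ × 5.108×10^-2 / 510.0² = 31.40 lb

P_cr ≈ 0.0314 kip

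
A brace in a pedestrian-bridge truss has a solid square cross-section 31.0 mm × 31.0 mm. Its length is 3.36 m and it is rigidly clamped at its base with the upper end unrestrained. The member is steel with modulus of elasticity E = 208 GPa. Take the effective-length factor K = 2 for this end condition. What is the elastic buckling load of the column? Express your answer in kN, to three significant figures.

P_cr ≈ 3.50 kN

I = a⁴/12 = 31.0⁴/12 = 7.696×10^4 mm⁴
I = 7.696×10^4 mm⁴ = 7.696×10^-8 m⁴
Effective length L_e = K·L = 2 × 3.36 = 6.720 m
P_cr = π²EI / L_e² = π² × 208×10⁹ × 7.696×10^-8 / 6.720² = 3.499×10^3 N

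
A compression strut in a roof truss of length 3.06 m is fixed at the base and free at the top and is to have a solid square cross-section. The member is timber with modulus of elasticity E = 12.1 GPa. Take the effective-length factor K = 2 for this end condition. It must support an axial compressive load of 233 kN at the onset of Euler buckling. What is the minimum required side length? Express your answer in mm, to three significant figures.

L_e = K·L = 2 × 3.06 = 6.120 m
Required I = P_cr·L_e²/(π²E) = 2.330×10^5 × 6.120² / (π² × 1.21×10^10) = 7.308×10^-5 m⁴
I_req = 7.308×10^7 mm⁴
Solid square: I = a⁴/12  ⇒  a = (12I)^(1/4) = (12×7.308×10^7)^(1/4) = 172 mm

a ≈ 172 mm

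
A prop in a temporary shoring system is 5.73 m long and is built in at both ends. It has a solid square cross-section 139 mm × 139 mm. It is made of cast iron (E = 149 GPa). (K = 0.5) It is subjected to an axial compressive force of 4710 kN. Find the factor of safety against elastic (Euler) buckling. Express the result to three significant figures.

I = a⁴/12 = 139⁴/12 = 3.111×10^7 mm⁴
I = 3.111×10^7 mm⁴ = 3.111×10^-5 m⁴
Effective length L_e = K·L = 0.5 × 5.73 = 2.865 m
P_cr = π²EI / L_e² = π² × 149×10⁹ × 3.111×10^-5 / 2.865² = 5.573×10^6 N
Factor of safety n = P_cr / P = 5573.3 / 4710 = 1.18

n ≈ 1.18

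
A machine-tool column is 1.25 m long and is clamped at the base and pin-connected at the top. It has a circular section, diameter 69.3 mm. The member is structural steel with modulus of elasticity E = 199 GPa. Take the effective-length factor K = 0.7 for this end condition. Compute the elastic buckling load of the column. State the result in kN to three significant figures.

P_cr ≈ 2900 kN

I = πd⁴/64 = π×69.3⁴/64 = 1.132×10^6 mm⁴
I = 1.132×10^6 mm⁴ = 1.132×10^-6 m⁴
Effective length L_e = K·L = 0.7 × 1.25 = 0.8750 m
P_cr = π²EI / L_e² = π² × 199×10⁹ × 1.132×10^-6 / 0.8750² = 2.904×10^6 N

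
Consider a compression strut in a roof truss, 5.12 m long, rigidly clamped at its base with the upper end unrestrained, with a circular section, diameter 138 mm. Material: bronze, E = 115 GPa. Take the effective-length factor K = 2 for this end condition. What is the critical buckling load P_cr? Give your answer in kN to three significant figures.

P_cr ≈ 193 kN

I = πd⁴/64 = π×138⁴/64 = 1.780×10^7 mm⁴
I = 1.780×10^7 mm⁴ = 1.780×10^-5 m⁴
Effective length L_e = K·L = 2 × 5.12 = 10.24 m
P_cr = π²EI / L_e² = π² × 115×10⁹ × 1.780×10^-5 / 10.24² = 1.927×10^5 N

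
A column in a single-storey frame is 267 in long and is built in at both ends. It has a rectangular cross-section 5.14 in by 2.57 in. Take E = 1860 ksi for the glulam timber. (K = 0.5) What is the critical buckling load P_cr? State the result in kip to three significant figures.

Buckling occurs about the weak axis: I_min = h·b³/12 with b = 2.57 in (the shorter side).
I_min = 5.14×2.57³/12 = 7.271 in⁴
Effective length L_e = K·L = 0.5 × 267 = 133.5 in
P_cr = π²EI / L_e² = π² × 1860×10³ × 7.271 / 133.5² = 7.489×10^3 lb

P_cr ≈ 7.49 kip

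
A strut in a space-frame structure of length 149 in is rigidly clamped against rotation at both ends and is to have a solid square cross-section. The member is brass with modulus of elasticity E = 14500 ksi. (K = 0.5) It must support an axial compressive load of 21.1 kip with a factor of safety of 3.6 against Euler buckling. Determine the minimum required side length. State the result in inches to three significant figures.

Required P_cr = n·P = 3.6 × 21.1 = 75.96 kip
L_e = K·L = 0.5 × 149 = 74.50 in
Required I = P_cr·L_e²/(π²E) = 7.596×10^4 × 74.50² / (π² × 1.45×10^7) = 2.946 in⁴
Solid square: I = a⁴/12  ⇒  a = (12I)^(1/4) = (12×2.946)^(1/4) = 2.44 in

a ≈ 2.44 in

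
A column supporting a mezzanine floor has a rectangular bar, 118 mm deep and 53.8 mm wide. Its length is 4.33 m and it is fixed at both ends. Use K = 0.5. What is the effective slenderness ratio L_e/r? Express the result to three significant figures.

λ ≈ 139

Buckling occurs about the weak axis: I_min = h·b³/12 with b = 53.8 mm (the shorter side).
I_min = 118×53.8³/12 = 1.531×10^6 mm⁴
A = 6.348×10^3 mm²;  r_min = √(I/A) = √(1.531×10^6/6.348×10^3) = 15.53 mm
L_e = K·L = 0.5 × 4.33 m = 2.165 m = 2165.0 mm
λ = L_e / r_min = 2165.0 / 15.53 = 139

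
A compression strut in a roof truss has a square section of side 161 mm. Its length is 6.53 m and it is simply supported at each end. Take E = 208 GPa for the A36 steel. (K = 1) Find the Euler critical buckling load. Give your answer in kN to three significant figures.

I = a⁴/12 = 161⁴/12 = 5.599×10^7 mm⁴
I = 5.599×10^7 mm⁴ = 5.599×10^-5 m⁴
Effective length L_e = K·L = 1 × 6.53 = 6.530 m
P_cr = π²EI / L_e² = π² × 208×10⁹ × 5.599×10^-5 / 6.530² = 2.696×10^6 N

P_cr ≈ 2700 kN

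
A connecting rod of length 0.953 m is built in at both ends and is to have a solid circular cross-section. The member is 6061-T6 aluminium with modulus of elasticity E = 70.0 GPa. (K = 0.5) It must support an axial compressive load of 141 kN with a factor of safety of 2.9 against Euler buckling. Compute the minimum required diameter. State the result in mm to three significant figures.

d ≈ 40.7 mm

Required P_cr = n·P = 2.9 × 141 = 408.9 kN
L_e = K·L = 0.5 × 0.953 = 0.4765 m
Required I = P_cr·L_e²/(π²E) = 4.089×10^5 × 0.4765² / (π² × 7.00×10^10) = 1.344×10^-7 m⁴
I_req = 1.344×10^5 mm⁴
Solid circle: I = πd⁴/64  ⇒  d = (64I/π)^(1/4) = (64×1.344×10^5/π)^(1/4) = 40.7 mm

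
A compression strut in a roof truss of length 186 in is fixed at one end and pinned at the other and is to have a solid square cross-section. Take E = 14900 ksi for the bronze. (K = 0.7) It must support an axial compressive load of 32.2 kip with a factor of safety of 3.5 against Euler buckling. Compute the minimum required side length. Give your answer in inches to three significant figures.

Required P_cr = n·P = 3.5 × 32.2 = 112.7 kip
L_e = K·L = 0.7 × 186 = 130.2 in
Required I = P_cr·L_e²/(π²E) = 1.127×10^5 × 130.2² / (π² × 1.49×10^7) = 12.99 in⁴
Solid square: I = a⁴/12  ⇒  a = (12I)^(1/4) = (12×12.99)^(1/4) = 3.53 in

a ≈ 3.53 in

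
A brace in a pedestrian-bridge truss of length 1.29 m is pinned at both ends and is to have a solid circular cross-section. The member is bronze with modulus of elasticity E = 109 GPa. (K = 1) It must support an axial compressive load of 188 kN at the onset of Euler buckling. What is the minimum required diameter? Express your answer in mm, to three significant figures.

d ≈ 49.3 mm

L_e = K·L = 1 × 1.29 = 1.290 m
Required I = P_cr·L_e²/(π²E) = 1.880×10^5 × 1.290² / (π² × 1.09×10^11) = 2.908×10^-7 m⁴
I_req = 2.908×10^5 mm⁴
Solid circle: I = πd⁴/64  ⇒  d = (64I/π)^(1/4) = (64×2.908×10^5/π)^(1/4) = 49.3 mm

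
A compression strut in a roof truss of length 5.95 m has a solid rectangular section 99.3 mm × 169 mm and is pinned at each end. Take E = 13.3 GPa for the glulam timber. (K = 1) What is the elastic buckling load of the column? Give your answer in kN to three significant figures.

P_cr ≈ 51.1 kN

Buckling occurs about the weak axis: I_min = h·b³/12 with b = 99.3 mm (the shorter side).
I_min = 169×99.3³/12 = 1.379×10^7 mm⁴
I = 1.379×10^7 mm⁴ = 1.379×10^-5 m⁴
Effective length L_e = K·L = 1 × 5.95 = 5.950 m
P_cr = π²EI / L_e² = π² × 13.3×10⁹ × 1.379×10^-5 / 5.950² = 5.113×10^4 N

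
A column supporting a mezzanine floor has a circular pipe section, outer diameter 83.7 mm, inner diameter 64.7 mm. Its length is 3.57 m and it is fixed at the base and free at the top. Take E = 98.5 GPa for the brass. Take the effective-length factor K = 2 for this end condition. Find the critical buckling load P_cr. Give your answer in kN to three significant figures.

d_o = 83.7 mm, d_i = 64.7 mm
I = π(d_o⁴ − d_i⁴)/64 = π(83.7⁴ − 64.70⁴)/64 = 1.549×10^6 mm⁴
I = 1.549×10^6 mm⁴ = 1.549×10^-6 m⁴
Effective length L_e = K·L = 2 × 3.57 = 7.140 m
P_cr = π²EI / L_e² = π² × 98.5×10⁹ × 1.549×10^-6 / 7.140² = 2.954×10^4 N

P_cr ≈ 29.5 kN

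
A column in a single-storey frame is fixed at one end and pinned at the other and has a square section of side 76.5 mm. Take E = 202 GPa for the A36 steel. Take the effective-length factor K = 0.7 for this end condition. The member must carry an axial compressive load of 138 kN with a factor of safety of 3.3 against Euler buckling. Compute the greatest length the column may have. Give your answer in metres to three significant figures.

L_max ≈ 5.05 m

I = a⁴/12 = 76.5⁴/12 = 2.854×10^6 mm⁴
I = 2.854×10^-6 m⁴
Required critical load P_cr = n·P = 3.3 × 138 = 455.4 kN = 4.554×10^5 N
From P_cr = π²EI/(K·L)²:  L = (1/K)·√(π²EI/P_cr) = (1/0.7)·√(π²×2.02×10^11×2.854×10^-6/4.554×10^5)
L = 5.05 m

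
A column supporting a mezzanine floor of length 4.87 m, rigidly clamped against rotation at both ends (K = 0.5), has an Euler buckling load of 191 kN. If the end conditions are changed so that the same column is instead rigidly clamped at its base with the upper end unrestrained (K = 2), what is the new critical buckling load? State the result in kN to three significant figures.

P_cr ≈ 11.9 kN

P_cr ∝ 1/K², so P_cr,new = P_cr,old × (K_old/K_new)² = 191 × (0.5/2)²
= 191 × 0.06250 = 11.9 kN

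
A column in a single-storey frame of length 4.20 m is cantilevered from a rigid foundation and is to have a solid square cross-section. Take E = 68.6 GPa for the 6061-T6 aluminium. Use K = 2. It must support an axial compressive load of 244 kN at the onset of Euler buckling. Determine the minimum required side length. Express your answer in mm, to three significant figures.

L_e = K·L = 2 × 4.20 = 8.400 m
Required I = P_cr·L_e²/(π²E) = 2.440×10^5 × 8.400² / (π² × 6.86×10^10) = 2.543×10^-5 m⁴
I_req = 2.543×10^7 mm⁴
Solid square: I = a⁴/12  ⇒  a = (12I)^(1/4) = (12×2.543×10^7)^(1/4) = 132 mm

a ≈ 132 mm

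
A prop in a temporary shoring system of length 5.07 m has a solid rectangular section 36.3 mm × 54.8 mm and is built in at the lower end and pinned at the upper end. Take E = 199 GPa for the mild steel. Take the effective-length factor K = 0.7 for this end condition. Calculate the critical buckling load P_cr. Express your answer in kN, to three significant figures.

P_cr ≈ 34.1 kN

Buckling occurs about the weak axis: I_min = h·b³/12 with b = 36.3 mm (the shorter side).
I_min = 54.8×36.3³/12 = 2.184×10^5 mm⁴
I = 2.184×10^5 mm⁴ = 2.184×10^-7 m⁴
Effective length L_e = K·L = 0.7 × 5.07 = 3.549 m
P_cr = π²EI / L_e² = π² × 199×10⁹ × 2.184×10^-7 / 3.549² = 3.406×10^4 N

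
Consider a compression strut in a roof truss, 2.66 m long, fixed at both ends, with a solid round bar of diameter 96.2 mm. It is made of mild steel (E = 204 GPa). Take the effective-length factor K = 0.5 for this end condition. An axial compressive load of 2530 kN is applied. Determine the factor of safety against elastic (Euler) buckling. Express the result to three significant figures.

I = πd⁴/64 = π×96.2⁴/64 = 4.204×10^6 mm⁴
I = 4.204×10^6 mm⁴ = 4.204×10^-6 m⁴
Effective length L_e = K·L = 0.5 × 2.66 = 1.330 m
P_cr = π²EI / L_e² = π² × 204×10⁹ × 4.204×10^-6 / 1.330² = 4.785×10^6 N
Factor of safety n = P_cr / P = 4785.2 / 2530 = 1.89

n ≈ 1.89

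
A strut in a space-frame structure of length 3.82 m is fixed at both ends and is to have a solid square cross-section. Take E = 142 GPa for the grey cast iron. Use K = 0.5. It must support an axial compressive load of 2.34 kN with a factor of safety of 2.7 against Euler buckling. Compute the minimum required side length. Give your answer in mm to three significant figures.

Required P_cr = n·P = 2.7 × 2.34 = 6.318 kN
L_e = K·L = 0.5 × 3.82 = 1.910 m
Required I = P_cr·L_e²/(π²E) = 6.318×10^3 × 1.910² / (π² × 1.42×10^11) = 1.645×10^-8 m⁴
I_req = 1.645×10^4 mm⁴
Solid square: I = a⁴/12  ⇒  a = (12I)^(1/4) = (12×1.645×10^4)^(1/4) = 21.1 mm

a ≈ 21.1 mm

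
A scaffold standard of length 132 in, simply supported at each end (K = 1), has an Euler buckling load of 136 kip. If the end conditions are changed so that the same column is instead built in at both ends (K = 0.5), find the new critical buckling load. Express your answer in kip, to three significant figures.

P_cr ≈ 544 kip

P_cr ∝ 1/K², so P_cr,new = P_cr,old × (K_old/K_new)² = 136 × (1/0.5)²
= 136 × 4.000 = 544 kip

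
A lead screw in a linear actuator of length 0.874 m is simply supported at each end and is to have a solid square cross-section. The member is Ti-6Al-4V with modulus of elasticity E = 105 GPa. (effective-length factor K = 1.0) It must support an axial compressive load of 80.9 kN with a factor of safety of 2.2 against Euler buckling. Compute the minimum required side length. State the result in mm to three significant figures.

a ≈ 35.4 mm

Required P_cr = n·P = 2.2 × 80.9 = 178.0 kN
L_e = K·L = 1 × 0.874 = 0.8740 m
Required I = P_cr·L_e²/(π²E) = 1.780×10^5 × 0.8740² / (π² × 1.05×10^11) = 1.312×10^-7 m⁴
I_req = 1.312×10^5 mm⁴
Solid square: I = a⁴/12  ⇒  a = (12I)^(1/4) = (12×1.312×10^5)^(1/4) = 35.4 mm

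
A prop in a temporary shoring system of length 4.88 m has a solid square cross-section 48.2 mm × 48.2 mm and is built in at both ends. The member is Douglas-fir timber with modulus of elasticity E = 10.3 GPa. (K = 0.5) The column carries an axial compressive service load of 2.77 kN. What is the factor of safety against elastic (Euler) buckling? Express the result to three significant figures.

I = a⁴/12 = 48.2⁴/12 = 4.498×10^5 mm⁴
I = 4.498×10^5 mm⁴ = 4.498×10^-7 m⁴
Effective length L_e = K·L = 0.5 × 4.88 = 2.440 m
P_cr = π²EI / L_e² = π² × 10.3×10⁹ × 4.498×10^-7 / 2.440² = 7.680×10^3 N
Factor of safety n = P_cr / P = 7.6801 / 2.77 = 2.77

n ≈ 2.77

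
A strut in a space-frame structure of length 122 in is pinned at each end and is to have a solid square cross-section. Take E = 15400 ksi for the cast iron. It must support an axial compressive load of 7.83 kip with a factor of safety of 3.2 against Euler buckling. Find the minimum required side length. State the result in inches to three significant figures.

a ≈ 2.33 in

Required P_cr = n·P = 3.2 × 7.83 = 25.06 kip
L_e = K·L = 1 × 122 = 122.0 in
Required I = P_cr·L_e²/(π²E) = 2.506×10^4 × 122.0² / (π² × 1.54×10^7) = 2.454 in⁴
Solid square: I = a⁴/12  ⇒  a = (12I)^(1/4) = (12×2.454)^(1/4) = 2.33 in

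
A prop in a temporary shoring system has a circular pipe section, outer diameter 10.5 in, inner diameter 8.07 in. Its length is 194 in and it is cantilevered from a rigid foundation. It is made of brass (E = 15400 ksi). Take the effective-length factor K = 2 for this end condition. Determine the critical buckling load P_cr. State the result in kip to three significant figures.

d_o = 10.5 in, d_i = 8.07 in
I = π(d_o⁴ − d_i⁴)/64 = π(10.5⁴ − 8.070⁴)/64 = 388.5 in⁴
Effective length L_e = K·L = 2 × 194 = 388.0 in
P_cr = π²EI / L_e² = π² × 15400×10³ × 388.5 / 388.0² = 3.922×10^5 lb

P_cr ≈ 392 kip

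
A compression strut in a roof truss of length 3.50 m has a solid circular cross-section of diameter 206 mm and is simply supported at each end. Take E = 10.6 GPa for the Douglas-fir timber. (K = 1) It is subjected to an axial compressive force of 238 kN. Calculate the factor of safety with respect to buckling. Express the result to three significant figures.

n ≈ 3.17

I = πd⁴/64 = π×206⁴/64 = 8.840×10^7 mm⁴
I = 8.840×10^7 mm⁴ = 8.840×10^-5 m⁴
Effective length L_e = K·L = 1 × 3.50 = 3.500 m
P_cr = π²EI / L_e² = π² × 10.6×10⁹ × 8.840×10^-5 / 3.500² = 7.549×10^5 N
Factor of safety n = P_cr / P = 754.93 / 238 = 3.17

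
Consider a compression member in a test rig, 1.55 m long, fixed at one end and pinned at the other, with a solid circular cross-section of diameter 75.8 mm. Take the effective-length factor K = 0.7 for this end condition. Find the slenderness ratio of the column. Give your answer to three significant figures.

λ ≈ 57.3

For a solid circle r = d/4 = 75.8/4 = 18.95 mm
L_e = K·L = 0.7 × 1.55 m = 1.085 m = 1085.0 mm
λ = L_e / r_min = 1085.0 / 18.95 = 57.3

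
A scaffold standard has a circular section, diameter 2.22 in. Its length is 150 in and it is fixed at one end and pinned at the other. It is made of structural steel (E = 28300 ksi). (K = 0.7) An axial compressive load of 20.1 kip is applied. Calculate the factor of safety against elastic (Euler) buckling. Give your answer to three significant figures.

I = πd⁴/64 = π×2.22⁴/64 = 1.192 in⁴
Effective length L_e = K·L = 0.7 × 150 = 105.0 in
P_cr = π²EI / L_e² = π² × 28300×10³ × 1.192 / 105.0² = 3.021×10^4 lb
Factor of safety n = P_cr / P = 30.206 / 20.1 = 1.50

n ≈ 1.50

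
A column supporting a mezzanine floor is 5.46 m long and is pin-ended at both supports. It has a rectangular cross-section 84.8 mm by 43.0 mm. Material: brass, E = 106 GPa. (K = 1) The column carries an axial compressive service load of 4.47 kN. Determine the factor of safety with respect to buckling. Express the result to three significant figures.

n ≈ 4.41

Buckling occurs about the weak axis: I_min = h·b³/12 with b = 43.0 mm (the shorter side).
I_min = 84.8×43.0³/12 = 5.618×10^5 mm⁴
I = 5.618×10^5 mm⁴ = 5.618×10^-7 m⁴
Effective length L_e = K·L = 1 × 5.46 = 5.460 m
P_cr = π²EI / L_e² = π² × 106×10⁹ × 5.618×10^-7 / 5.460² = 1.972×10^4 N
Factor of safety n = P_cr / P = 19.717 / 4.47 = 4.41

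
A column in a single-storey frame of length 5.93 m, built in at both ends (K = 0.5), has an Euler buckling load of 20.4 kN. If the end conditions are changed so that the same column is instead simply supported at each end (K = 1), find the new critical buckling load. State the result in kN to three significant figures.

P_cr ∝ 1/K², so P_cr,new = P_cr,old × (K_old/K_new)² = 20.4 × (0.5/1)²
= 20.4 × 0.2500 = 5.10 kN

P_cr ≈ 5.10 kN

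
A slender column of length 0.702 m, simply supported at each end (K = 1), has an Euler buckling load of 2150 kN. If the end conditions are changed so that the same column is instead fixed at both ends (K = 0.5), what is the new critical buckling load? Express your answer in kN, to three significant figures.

P_cr ∝ 1/K², so P_cr,new = P_cr,old × (K_old/K_new)² = 2150 × (1/0.5)²
= 2150 × 4.000 = 8600 kN

P_cr ≈ 8600 kN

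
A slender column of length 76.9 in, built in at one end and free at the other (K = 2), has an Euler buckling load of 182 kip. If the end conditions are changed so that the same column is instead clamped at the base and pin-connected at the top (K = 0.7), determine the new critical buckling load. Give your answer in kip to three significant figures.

P_cr ≈ 1490 kip

P_cr ∝ 1/K², so P_cr,new = P_cr,old × (K_old/K_new)² = 182 × (2/0.7)²
= 182 × 8.163 = 1490 kip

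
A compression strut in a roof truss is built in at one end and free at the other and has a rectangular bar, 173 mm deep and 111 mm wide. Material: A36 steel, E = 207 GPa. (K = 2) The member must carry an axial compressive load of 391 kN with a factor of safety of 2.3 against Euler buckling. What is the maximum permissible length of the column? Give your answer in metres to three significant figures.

L_max ≈ 3.35 m

Buckling occurs about the weak axis: I_min = h·b³/12 with b = 111 mm (the shorter side).
I_min = 173×111³/12 = 1.972×10^7 mm⁴
I = 1.972×10^-5 m⁴
Required critical load P_cr = n·P = 2.3 × 391 = 899.3 kN = 8.993×10^5 N
From P_cr = π²EI/(K·L)²:  L = (1/K)·√(π²EI/P_cr) = (1/2)·√(π²×2.07×10^11×1.972×10^-5/8.993×10^5)
L = 3.35 m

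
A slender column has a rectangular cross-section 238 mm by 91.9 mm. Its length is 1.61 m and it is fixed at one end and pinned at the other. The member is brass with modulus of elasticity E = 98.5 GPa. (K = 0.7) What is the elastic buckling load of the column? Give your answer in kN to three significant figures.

P_cr ≈ 11800 kN

Buckling occurs about the weak axis: I_min = h·b³/12 with b = 91.9 mm (the shorter side).
I_min = 238×91.9³/12 = 1.539×10^7 mm⁴
I = 1.539×10^7 mm⁴ = 1.539×10^-5 m⁴
Effective length L_e = K·L = 0.7 × 1.61 = 1.127 m
P_cr = π²EI / L_e² = π² × 98.5×10⁹ × 1.539×10^-5 / 1.127² = 1.178×10^7 N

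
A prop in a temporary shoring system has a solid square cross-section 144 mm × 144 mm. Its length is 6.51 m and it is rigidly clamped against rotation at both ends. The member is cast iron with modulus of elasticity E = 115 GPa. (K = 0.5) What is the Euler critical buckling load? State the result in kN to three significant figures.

I = a⁴/12 = 144⁴/12 = 3.583×10^7 mm⁴
I = 3.583×10^7 mm⁴ = 3.583×10^-5 m⁴
Effective length L_e = K·L = 0.5 × 6.51 = 3.255 m
P_cr = π²EI / L_e² = π² × 115×10⁹ × 3.583×10^-5 / 3.255² = 3.839×10^6 N

P_cr ≈ 3840 kN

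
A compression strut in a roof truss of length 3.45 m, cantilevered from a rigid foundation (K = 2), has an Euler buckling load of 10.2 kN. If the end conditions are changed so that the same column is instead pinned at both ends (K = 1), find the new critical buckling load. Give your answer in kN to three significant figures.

P_cr ∝ 1/K², so P_cr,new = P_cr,old × (K_old/K_new)² = 10.2 × (2/1)²
= 10.2 × 4.000 = 40.8 kN

P_cr ≈ 40.8 kN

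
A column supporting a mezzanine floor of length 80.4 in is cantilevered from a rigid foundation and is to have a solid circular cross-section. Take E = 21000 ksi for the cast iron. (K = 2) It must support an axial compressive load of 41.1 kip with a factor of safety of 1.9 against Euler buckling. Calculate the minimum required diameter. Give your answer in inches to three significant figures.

d ≈ 3.75 in

Required P_cr = n·P = 1.9 × 41.1 = 78.09 kip
L_e = K·L = 2 × 80.4 = 160.8 in
Required I = P_cr·L_e²/(π²E) = 7.809×10^4 × 160.8² / (π² × 2.10×10^7) = 9.742 in⁴
Solid circle: I = πd⁴/64  ⇒  d = (64I/π)^(1/4) = (64×9.742/π)^(1/4) = 3.75 in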